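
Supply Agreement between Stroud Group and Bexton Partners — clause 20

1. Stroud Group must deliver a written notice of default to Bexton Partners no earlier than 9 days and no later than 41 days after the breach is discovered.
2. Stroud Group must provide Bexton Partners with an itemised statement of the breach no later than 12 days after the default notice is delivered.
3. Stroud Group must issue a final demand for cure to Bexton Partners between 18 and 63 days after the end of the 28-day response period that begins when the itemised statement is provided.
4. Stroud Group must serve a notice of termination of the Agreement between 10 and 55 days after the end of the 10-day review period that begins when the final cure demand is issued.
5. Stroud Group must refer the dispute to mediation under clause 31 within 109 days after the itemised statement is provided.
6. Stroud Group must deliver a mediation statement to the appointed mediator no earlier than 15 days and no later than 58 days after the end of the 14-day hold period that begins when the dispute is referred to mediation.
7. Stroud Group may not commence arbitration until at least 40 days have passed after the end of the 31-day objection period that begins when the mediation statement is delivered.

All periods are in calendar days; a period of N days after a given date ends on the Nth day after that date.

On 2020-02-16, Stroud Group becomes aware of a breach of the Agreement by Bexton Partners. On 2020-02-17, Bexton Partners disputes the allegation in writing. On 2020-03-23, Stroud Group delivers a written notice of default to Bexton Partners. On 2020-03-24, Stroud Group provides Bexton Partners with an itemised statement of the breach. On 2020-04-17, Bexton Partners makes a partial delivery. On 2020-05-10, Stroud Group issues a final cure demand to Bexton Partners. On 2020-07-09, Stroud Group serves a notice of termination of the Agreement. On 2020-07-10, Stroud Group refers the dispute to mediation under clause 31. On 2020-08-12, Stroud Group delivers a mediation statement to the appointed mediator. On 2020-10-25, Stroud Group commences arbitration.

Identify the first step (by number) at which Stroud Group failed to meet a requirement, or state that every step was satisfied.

Step 1: the window is 9–41 days after 2020-02-16 (when the breach is discovered), so 2020-02-25 through 2020-03-28; 2020-03-23 falls inside that range.
Step 2: 12 days after 2020-03-23 (when the default notice is delivered) is 2020-04-04; 2020-03-24 is within that limit.
Step 3: the window is 18–63 days after 2020-04-21 (end of the 28-day response period, which began when the itemised statement is provided on 2020-03-24), so 2020-05-09 through 2020-06-23; 2020-05-10 falls inside that range.
Step 4: the window is 10–55 days after 2020-05-20 (end of the 10-day review period, which began when the final cure demand is issued on 2020-05-10), so 2020-05-30 through 2020-07-14; 2020-07-09 falls inside that range.
Step 5: 109 days after 2020-03-24 (when the itemised statement is provided) is 2020-07-11; 2020-07-10 is within that limit.
Step 6: the window is 15–58 days after 2020-07-24 (end of the 14-day hold period, which began when the dispute is referred to mediation on 2020-07-10), so 2020-08-08 through 2020-09-20; done 2020-08-12, which is between those dates.
Step 7: the earliest permitted date is 40 days after 2020-09-12 (end of the 31-day objection period, which began when the mediation statement is delivered on 2020-08-12), i.e. 2020-10-22; done 2020-10-25, after the minimum wait.

None — every step was satisfied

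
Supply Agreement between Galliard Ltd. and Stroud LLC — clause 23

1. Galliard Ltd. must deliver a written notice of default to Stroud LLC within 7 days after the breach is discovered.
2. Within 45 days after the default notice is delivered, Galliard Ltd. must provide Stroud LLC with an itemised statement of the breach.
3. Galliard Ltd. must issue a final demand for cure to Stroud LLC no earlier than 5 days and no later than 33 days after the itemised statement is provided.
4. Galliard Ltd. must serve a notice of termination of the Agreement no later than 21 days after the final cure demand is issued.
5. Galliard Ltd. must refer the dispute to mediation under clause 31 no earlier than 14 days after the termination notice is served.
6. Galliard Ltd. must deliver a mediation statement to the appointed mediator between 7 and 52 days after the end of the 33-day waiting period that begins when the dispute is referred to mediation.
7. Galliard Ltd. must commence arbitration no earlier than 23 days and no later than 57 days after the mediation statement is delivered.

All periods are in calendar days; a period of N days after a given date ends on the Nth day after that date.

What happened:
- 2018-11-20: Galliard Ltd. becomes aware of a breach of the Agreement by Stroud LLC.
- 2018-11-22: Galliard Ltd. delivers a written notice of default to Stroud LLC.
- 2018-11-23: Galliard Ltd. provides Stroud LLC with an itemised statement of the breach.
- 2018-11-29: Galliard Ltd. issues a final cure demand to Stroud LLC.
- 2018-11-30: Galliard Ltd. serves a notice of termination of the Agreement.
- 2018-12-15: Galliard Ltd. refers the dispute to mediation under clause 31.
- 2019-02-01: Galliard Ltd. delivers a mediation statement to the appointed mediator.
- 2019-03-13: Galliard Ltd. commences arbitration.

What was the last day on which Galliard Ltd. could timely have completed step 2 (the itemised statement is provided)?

Step 2 runs from 2018-11-22, when the default notice is delivered. 45 days after 2018-11-22 is 2019-01-06.

2019-01-06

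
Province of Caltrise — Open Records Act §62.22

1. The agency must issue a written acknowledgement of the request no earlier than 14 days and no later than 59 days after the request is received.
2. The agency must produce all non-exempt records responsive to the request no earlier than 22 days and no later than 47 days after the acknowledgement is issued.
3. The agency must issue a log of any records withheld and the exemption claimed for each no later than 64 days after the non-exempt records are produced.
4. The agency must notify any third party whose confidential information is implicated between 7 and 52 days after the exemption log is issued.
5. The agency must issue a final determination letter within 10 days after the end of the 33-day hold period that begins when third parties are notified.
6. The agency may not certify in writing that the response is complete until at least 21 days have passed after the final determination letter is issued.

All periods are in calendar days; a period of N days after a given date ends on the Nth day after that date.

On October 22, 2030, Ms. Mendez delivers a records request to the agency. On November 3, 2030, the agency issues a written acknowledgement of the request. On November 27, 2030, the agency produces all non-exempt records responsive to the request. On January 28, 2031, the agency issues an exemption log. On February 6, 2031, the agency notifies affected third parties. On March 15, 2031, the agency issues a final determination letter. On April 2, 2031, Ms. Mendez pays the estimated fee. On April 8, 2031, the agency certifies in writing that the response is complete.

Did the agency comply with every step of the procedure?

(1) the permitted window runs from October 22, 2030 + 14 = November 5, 2030 to October 22, 2030 + 59 = December 20, 2030; November 3, 2030 is 2 days too early.

No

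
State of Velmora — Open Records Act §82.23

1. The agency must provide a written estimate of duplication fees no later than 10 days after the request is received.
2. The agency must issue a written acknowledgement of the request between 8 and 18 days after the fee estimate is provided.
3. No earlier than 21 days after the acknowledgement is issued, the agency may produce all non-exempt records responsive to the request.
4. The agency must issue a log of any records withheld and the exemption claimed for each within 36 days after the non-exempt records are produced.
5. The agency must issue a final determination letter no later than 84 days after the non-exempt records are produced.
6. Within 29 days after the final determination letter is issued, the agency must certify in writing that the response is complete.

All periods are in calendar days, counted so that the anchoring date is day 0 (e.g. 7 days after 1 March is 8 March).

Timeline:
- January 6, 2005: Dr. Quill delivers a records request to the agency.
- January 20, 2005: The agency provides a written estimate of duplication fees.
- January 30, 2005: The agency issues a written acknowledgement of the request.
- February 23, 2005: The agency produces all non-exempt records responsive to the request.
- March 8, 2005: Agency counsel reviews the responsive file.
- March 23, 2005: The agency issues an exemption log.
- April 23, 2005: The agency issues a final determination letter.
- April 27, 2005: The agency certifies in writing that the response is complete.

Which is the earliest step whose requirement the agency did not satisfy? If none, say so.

Step 1 — counting 10 days from January 6, 2005 (when the request is received) gives a deadline of January 16, 2005; done January 20, 2005 — 4 days late.
Later steps need not be reached.

Step 1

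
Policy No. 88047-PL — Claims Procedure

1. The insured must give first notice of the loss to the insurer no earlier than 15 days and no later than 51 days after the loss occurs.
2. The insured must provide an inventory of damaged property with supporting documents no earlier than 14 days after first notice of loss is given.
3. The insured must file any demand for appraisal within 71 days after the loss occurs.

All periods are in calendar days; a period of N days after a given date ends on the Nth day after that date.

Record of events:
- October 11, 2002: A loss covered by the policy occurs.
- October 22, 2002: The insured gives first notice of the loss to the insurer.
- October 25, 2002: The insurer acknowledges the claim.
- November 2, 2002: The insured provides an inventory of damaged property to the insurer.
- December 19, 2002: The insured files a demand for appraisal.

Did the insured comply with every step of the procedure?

No

(1) the permitted window runs from October 11, 2002 + 15 = October 26, 2002 to October 11, 2002 + 51 = December 1, 2002; done October 22, 2002 — 4 days before the window opened.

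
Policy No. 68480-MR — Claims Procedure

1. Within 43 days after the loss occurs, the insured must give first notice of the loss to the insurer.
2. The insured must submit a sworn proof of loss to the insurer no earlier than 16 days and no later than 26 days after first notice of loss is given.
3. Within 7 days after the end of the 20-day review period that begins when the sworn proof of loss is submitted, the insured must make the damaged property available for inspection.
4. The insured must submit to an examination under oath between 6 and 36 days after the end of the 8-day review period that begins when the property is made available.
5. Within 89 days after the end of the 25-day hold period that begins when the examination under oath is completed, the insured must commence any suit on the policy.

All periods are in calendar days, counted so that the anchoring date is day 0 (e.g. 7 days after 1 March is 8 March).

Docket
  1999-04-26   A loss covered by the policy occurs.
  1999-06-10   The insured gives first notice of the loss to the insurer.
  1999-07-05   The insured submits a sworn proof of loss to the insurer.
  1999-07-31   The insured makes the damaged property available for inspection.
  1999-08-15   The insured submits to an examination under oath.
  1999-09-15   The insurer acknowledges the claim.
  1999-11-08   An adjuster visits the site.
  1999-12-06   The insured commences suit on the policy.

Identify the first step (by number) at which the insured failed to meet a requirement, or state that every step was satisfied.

(1) due by 1999-04-26 + 43 days = 1999-06-08; 1999-06-10 misses that deadline by 2 days.
The procedure was therefore not followed at step 1.

Step 1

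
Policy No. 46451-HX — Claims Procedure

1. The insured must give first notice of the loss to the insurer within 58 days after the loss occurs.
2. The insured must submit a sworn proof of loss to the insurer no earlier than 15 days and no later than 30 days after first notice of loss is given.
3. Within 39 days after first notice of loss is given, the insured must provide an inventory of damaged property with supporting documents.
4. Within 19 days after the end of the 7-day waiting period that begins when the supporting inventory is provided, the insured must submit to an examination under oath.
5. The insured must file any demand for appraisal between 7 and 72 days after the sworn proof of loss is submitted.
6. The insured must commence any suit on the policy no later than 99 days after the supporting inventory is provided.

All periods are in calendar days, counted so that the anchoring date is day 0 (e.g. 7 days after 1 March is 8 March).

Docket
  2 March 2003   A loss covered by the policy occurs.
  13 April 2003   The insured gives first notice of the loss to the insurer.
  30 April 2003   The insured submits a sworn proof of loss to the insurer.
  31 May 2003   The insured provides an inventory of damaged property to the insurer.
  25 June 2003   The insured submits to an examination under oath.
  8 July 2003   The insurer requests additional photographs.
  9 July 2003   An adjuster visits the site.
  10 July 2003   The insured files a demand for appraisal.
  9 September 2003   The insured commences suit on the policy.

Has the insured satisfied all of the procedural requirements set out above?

Step 1 — counting 58 days from 2 March 2003 (when the loss occurs) gives a deadline of 29 April 2003; completed 13 April 2003, before the deadline.
Step 2 — 15 and 30 days from 13 April 2003 (when first notice of loss is given) are 28 April 2003 and 13 May 2003 respectively; done 30 April 2003 — within the window.
Step 3 — counting 39 days from 13 April 2003 (when first notice of loss is given) gives a deadline of 22 May 2003; 31 May 2003 misses that deadline by 9 days.
The analysis stops there.

No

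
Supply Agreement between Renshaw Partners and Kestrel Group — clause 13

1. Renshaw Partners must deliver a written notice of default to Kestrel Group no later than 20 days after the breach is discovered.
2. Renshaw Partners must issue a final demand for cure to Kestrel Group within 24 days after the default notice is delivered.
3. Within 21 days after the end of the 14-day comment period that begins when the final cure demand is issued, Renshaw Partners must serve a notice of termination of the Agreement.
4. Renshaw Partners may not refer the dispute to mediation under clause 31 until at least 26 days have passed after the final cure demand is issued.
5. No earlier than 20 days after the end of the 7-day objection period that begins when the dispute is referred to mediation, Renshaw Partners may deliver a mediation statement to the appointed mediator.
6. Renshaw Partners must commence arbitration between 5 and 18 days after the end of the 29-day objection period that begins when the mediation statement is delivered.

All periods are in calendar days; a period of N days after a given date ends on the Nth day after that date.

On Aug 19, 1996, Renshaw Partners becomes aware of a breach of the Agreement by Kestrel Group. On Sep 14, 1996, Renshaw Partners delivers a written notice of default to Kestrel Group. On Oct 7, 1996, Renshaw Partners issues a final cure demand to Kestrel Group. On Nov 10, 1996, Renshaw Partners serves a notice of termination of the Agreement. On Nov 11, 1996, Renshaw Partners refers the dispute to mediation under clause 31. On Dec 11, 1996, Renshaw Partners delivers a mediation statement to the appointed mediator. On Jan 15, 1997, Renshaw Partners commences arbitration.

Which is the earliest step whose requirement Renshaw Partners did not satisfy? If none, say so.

Step 1

(1) due by Aug 19, 1996 + 20 days = Sep 8, 1996; not done until Sep 14, 1996, 6 days after the deadline.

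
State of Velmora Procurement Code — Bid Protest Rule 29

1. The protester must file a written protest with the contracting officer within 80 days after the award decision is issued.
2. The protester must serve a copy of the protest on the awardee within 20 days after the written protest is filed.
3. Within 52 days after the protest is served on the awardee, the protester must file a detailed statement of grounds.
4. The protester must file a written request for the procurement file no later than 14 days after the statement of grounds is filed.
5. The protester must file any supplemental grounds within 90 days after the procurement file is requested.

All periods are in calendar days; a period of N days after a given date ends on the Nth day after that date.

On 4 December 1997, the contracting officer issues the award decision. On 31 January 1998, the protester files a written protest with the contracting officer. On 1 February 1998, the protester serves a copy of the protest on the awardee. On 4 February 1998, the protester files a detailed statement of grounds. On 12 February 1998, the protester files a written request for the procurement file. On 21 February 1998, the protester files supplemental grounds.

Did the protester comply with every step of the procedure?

Yes

Step 1 — counting 80 days from 4 December 1997 (when the award decision is issued) gives a deadline of 22 February 1998; done 31 January 1998 — timely.
Step 2 — counting 20 days from 31 January 1998 (when the written protest is filed) gives a deadline of 20 February 1998; done 1 February 1998 — timely.
Step 3 — counting 52 days from 1 February 1998 (when the protest is served on the awardee) gives a deadline of 25 March 1998; done 4 February 1998 — timely.
Step 4 — counting 14 days from 4 February 1998 (when the statement of grounds is filed) gives a deadline of 18 February 1998; completed 12 February 1998, before the deadline.
Step 5 — counting 90 days from 12 February 1998 (when the procurement file is requested) gives a deadline of 13 May 1998; 21 February 1998 is within that limit.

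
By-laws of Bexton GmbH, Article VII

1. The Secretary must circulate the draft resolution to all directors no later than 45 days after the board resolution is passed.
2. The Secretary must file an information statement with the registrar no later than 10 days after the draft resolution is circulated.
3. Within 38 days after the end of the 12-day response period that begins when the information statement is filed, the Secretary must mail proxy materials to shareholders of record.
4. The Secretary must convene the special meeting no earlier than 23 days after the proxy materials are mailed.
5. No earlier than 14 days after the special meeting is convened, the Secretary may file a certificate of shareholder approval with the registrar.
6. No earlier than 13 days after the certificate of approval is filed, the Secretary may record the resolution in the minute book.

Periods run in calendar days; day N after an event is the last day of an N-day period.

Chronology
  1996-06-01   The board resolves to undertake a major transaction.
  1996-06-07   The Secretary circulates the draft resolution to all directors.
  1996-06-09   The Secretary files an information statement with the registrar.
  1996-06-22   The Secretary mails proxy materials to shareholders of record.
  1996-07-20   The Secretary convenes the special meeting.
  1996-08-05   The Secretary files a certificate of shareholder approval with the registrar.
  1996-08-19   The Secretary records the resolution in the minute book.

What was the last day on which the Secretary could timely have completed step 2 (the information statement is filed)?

Step 2 runs from 1996-06-07, when the draft resolution is circulated. 10 days after 1996-06-07 is 1996-06-17.

1996-06-17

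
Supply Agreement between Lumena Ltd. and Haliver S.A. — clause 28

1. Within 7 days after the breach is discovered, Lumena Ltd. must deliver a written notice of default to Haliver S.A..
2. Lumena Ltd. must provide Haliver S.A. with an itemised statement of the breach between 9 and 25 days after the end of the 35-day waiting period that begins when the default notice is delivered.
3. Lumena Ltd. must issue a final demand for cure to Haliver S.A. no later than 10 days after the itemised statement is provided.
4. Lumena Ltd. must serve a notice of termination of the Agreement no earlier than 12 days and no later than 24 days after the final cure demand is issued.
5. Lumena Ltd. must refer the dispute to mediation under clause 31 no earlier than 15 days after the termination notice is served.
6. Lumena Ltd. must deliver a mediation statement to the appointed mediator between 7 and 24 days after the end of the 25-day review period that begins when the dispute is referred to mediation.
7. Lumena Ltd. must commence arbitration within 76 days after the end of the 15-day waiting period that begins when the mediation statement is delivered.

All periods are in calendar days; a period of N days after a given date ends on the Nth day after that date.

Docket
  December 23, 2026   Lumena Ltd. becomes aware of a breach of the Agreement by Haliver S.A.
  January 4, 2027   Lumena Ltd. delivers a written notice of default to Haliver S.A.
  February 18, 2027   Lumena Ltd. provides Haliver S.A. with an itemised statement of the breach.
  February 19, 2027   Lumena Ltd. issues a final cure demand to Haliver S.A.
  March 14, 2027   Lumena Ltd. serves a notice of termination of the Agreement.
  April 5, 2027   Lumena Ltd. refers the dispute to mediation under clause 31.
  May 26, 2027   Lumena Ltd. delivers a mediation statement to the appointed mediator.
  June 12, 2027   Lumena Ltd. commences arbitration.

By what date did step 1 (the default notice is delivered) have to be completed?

Step 1 runs from December 23, 2026, when the breach is discovered. 7 days after December 23, 2026 is December 30, 2026.

December 30, 2026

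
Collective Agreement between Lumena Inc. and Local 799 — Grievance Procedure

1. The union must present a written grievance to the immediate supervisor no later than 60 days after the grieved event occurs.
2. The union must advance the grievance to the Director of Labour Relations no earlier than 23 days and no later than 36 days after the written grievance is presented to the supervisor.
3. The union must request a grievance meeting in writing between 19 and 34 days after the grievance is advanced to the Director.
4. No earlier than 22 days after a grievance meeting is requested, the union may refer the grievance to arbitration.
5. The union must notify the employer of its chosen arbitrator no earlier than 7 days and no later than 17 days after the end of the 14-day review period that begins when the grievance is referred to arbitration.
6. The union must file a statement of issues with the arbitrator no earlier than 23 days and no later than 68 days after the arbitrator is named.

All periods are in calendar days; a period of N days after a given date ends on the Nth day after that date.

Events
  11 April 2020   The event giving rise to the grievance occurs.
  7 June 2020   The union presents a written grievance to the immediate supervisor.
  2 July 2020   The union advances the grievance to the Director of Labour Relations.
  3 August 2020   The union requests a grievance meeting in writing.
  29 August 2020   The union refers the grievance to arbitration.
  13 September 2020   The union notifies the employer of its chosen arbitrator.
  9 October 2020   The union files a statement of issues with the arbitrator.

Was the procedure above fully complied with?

Step 1 — counting 60 days from 11 April 2020 (when the grieved event occurs) gives a deadline of 10 June 2020; completed 7 June 2020, before the deadline.
Step 2 — 23 and 36 days from 7 June 2020 (when the written grievance is presented to the supervisor) are 30 June 2020 and 13 July 2020 respectively; 2 July 2020 falls inside that range.
Step 3 — 19 and 34 days from 2 July 2020 (when the grievance is advanced to the Director) are 21 July 2020 and 5 August 2020 respectively; done 3 August 2020, which is between those dates.
Step 4 — must wait 22 days from 3 August 2020 (when a grievance meeting is requested), so not before 25 August 2020; done 29 August 2020, after the minimum wait.
Step 5 — 7 and 17 days from 12 September 2020 (end of the 14-day review period, which began when the grievance is referred to arbitration on 29 August 2020) are 19 September 2020 and 29 September 2020 respectively; done 13 September 2020 — 6 days before the window opened.

No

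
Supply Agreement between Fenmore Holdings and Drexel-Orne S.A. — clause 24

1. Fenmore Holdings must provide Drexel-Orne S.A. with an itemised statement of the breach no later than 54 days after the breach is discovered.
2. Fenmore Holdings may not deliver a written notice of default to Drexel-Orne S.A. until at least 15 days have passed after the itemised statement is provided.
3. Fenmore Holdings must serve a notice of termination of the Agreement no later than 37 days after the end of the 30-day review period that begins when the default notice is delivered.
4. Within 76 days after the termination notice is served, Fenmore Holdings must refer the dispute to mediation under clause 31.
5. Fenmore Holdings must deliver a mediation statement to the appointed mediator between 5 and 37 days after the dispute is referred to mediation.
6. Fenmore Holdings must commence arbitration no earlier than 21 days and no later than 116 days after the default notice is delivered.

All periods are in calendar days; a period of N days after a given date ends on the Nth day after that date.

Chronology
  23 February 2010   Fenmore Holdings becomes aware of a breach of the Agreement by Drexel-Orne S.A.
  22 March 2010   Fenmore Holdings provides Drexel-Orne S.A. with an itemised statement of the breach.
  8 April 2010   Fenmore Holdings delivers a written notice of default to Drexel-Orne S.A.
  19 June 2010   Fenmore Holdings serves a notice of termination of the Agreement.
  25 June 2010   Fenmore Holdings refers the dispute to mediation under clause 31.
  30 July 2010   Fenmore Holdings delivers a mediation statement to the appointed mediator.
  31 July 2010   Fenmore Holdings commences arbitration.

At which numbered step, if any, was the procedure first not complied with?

Step 3

Step 1 — counting 54 days from 23 February 2010 (when the breach is discovered) gives a deadline of 18 April 2010; completed 22 March 2010, before the deadline.
Step 2 — must wait 15 days from 22 March 2010 (when the itemised statement is provided), so not before 6 April 2010; done 8 April 2010, after the minimum wait.
Step 3 — counting 37 days from 8 May 2010 (end of the 30-day review period, which began when the default notice is delivered on 8 April 2010) gives a deadline of 14 June 2010; 19 June 2010 misses that deadline by 5 days.
Later steps need not be reached.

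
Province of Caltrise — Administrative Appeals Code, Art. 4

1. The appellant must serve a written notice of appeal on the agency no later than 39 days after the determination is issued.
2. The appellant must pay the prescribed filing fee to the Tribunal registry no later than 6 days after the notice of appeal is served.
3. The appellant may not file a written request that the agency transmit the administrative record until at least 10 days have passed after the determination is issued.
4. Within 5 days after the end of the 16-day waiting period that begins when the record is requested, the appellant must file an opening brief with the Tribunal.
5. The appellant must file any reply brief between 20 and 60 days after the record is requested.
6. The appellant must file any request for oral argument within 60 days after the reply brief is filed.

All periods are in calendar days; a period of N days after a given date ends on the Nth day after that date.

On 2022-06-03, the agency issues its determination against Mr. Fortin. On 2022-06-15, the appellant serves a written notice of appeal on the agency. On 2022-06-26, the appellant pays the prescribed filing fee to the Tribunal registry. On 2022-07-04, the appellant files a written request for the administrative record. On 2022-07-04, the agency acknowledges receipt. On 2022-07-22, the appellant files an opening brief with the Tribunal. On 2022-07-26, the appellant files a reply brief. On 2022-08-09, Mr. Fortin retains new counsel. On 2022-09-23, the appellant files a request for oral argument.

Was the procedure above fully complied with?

Step 1 — counting 39 days from 2022-06-03 (when the determination is issued) gives a deadline of 2022-07-12; completed 2022-06-15, before the deadline.
Step 2 — counting 6 days from 2022-06-15 (when the notice of appeal is served) gives a deadline of 2022-06-21; not done until 2022-06-26, 5 days after the deadline.

No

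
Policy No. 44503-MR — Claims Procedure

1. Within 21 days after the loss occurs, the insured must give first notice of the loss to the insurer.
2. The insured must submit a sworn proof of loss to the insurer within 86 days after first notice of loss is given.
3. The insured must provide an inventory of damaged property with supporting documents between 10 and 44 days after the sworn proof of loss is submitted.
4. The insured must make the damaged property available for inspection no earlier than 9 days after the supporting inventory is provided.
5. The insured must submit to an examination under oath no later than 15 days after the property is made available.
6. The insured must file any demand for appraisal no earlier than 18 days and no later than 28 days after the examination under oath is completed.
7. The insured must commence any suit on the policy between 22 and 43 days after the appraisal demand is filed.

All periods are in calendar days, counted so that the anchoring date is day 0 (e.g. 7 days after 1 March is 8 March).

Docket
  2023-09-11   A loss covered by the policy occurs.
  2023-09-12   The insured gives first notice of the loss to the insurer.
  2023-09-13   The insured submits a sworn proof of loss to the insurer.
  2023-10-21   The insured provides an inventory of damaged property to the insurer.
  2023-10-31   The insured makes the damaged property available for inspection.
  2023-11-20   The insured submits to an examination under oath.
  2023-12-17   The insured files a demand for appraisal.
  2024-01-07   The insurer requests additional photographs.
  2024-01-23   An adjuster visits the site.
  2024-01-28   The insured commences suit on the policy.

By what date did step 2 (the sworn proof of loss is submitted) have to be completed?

2023-12-07

Step 2 runs from 2023-09-12, when first notice of loss is given. 86 days after 2023-09-12 is 2023-12-07.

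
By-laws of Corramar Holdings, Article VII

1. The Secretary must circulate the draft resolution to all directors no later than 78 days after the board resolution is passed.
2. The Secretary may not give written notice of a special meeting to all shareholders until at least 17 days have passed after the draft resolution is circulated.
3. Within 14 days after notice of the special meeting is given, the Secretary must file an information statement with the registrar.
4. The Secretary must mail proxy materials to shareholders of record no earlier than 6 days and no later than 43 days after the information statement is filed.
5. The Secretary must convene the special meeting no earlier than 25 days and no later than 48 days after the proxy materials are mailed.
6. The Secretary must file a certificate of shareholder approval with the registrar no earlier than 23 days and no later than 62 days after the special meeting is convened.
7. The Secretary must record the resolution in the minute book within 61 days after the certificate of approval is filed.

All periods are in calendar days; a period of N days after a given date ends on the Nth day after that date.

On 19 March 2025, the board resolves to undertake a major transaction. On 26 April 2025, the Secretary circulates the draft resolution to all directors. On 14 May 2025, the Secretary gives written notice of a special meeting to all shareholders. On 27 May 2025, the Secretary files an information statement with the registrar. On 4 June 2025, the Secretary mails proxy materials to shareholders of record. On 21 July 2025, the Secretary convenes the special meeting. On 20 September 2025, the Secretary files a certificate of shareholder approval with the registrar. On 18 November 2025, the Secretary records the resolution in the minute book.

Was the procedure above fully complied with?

(1) due by 19 March 2025 + 78 days = 5 June 2025; completed 26 April 2025, before the deadline.
(2) permitted from 26 April 2025 + 17 days = 13 May 2025 onward; 14 May 2025 is on or after that date.
(3) due by 14 May 2025 + 14 days = 28 May 2025; completed 27 May 2025, before the deadline.
(4) the permitted window runs from 27 May 2025 + 6 = 2 June 2025 to 27 May 2025 + 43 = 9 July 2025; done 4 June 2025, which is between those dates.
(5) the permitted window runs from 4 June 2025 + 25 = 29 June 2025 to 4 June 2025 + 48 = 22 July 2025; done 21 July 2025, which is between those dates.
(6) the permitted window runs from 21 July 2025 + 23 = 13 August 2025 to 21 July 2025 + 62 = 21 September 2025; done 20 September 2025 — within the window.
(7) due by 20 September 2025 + 61 days = 20 November 2025; 18 November 2025 is within that limit.

Yes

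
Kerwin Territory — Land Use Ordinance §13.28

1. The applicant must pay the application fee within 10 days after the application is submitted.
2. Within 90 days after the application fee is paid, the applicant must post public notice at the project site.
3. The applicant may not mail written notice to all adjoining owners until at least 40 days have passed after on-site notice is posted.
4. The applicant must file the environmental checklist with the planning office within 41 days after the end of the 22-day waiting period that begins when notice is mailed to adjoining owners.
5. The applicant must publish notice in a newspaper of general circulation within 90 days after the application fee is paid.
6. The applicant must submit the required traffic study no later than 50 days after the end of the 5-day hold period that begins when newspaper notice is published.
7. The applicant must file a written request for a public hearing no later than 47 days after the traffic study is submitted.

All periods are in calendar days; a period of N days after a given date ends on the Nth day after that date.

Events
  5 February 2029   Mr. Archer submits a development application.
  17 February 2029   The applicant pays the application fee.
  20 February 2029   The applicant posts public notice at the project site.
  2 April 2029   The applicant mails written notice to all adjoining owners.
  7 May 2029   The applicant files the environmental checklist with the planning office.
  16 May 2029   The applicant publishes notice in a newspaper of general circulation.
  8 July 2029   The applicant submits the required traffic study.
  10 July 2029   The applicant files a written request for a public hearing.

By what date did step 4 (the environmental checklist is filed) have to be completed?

Notice is mailed to adjoining owners on 2 April 2029; the 22-day waiting period therefore ends 24 April 2029, and step 4 runs from that date. 41 days after 24 April 2029 is 4 June 2029.

4 June 2029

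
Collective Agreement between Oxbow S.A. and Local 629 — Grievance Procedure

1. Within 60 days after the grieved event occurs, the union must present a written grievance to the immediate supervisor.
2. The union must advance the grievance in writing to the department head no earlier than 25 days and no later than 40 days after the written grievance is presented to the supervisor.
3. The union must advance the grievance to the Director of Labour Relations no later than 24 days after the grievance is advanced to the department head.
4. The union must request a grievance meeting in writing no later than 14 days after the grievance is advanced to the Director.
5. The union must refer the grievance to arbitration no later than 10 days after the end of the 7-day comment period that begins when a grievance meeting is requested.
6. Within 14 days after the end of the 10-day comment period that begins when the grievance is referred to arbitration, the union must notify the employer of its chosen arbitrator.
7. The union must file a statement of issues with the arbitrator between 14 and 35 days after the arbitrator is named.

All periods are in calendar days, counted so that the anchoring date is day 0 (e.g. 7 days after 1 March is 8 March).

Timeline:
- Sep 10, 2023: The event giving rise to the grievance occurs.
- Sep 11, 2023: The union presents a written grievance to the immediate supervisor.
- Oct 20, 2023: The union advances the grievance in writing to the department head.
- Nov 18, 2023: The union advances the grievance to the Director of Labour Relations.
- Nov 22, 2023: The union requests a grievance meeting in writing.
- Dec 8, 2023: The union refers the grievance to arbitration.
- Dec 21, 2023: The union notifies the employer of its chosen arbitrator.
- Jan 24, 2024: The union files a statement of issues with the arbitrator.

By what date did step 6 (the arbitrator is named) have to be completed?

Jan 1, 2024

The grievance is referred to arbitration on Dec 8, 2023; the 10-day comment period therefore ends Dec 18, 2023, and step 6 runs from that date. 14 days after Dec 18, 2023 is Jan 1, 2024.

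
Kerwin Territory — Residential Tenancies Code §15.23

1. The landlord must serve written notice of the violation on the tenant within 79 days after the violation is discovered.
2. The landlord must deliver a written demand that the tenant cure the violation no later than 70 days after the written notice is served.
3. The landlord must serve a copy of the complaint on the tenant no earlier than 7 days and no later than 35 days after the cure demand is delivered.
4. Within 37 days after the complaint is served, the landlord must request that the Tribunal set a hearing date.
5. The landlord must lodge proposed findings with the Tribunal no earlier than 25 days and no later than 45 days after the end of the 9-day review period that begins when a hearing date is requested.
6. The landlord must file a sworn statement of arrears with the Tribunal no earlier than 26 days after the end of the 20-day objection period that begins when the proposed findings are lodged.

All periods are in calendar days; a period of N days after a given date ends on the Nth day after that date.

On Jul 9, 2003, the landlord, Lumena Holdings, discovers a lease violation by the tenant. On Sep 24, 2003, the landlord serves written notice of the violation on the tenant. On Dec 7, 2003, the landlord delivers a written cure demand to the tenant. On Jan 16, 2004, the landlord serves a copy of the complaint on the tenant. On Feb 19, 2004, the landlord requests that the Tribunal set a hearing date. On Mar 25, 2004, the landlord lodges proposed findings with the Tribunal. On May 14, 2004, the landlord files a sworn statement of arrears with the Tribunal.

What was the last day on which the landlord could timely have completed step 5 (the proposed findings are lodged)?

Apr 13, 2004

A hearing date is requested on Feb 19, 2004; the 9-day review period therefore ends Feb 28, 2004, and step 5 runs from that date. The window is 25–45 days after Feb 28, 2004; it closes on Apr 13, 2004.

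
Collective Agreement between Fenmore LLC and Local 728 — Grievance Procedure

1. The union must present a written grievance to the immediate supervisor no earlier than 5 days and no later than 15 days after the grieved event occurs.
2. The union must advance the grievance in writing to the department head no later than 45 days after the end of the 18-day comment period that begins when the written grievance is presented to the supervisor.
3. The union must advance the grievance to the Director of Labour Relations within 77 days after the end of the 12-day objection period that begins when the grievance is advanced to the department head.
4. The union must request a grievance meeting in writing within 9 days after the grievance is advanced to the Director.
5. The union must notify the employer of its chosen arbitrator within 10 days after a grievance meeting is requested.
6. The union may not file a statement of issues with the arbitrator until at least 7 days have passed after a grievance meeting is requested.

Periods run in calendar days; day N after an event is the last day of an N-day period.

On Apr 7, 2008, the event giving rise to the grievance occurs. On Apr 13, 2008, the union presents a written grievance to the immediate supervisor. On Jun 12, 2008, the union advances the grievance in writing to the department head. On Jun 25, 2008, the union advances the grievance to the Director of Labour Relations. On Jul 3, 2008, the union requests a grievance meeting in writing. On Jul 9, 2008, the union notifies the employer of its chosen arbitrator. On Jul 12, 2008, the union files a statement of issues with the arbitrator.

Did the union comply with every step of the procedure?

Yes

Step 1: the window is 5–15 days after Apr 7, 2008 (when the grieved event occurs), so Apr 12, 2008 through Apr 22, 2008; done Apr 13, 2008 — within the window.
Step 2: 45 days after May 1, 2008 (end of the 18-day comment period, which began when the written grievance is presented to the supervisor on Apr 13, 2008) is Jun 15, 2008; Jun 12, 2008 is within that limit.
Step 3: 77 days after Jun 24, 2008 (end of the 12-day objection period, which began when the grievance is advanced to the department head on Jun 12, 2008) is Sep 9, 2008; completed Jun 25, 2008, before the deadline.
Step 4: 9 days after Jun 25, 2008 (when the grievance is advanced to the Director) is Jul 4, 2008; Jul 3, 2008 is within that limit.
Step 5: 10 days after Jul 3, 2008 (when a grievance meeting is requested) is Jul 13, 2008; completed Jul 9, 2008, before the deadline.
Step 6: the earliest permitted date is 7 days after Jul 3, 2008 (when a grievance meeting is requested), i.e. Jul 10, 2008; done Jul 12, 2008, after the minimum wait.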